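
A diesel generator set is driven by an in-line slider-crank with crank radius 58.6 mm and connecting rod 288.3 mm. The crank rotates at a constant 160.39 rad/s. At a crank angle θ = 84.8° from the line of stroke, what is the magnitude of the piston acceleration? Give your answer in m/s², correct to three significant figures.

171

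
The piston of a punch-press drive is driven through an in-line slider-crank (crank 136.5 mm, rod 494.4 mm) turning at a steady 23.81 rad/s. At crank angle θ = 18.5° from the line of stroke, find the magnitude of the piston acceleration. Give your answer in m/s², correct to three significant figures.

90.7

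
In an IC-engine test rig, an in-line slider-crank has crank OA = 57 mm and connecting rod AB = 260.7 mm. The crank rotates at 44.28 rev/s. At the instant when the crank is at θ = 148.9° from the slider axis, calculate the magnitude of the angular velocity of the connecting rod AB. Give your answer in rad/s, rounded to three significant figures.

ω = 278.2 rad/s (converted from 44.28 rev/s).
The rod makes angle φ with the slider axis where L sinφ = r sinθ; differentiating, L cosφ·φ̇ = r ω cosθ.
L cosφ = √(L² − r² sin²θ) = 0.25903 m.
|ω_rod| = r ω |cosθ| / √(L² − r² sin²θ) = 0.057·278.2·0.85627/0.25903 = 52.423 rad/s.

52.4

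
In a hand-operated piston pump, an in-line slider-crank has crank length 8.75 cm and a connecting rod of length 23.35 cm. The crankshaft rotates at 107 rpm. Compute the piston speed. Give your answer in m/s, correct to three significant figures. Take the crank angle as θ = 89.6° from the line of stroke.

0.983

ω = 2π·107/60 = 11.21 rad/s
For an in-line slider-crank, x = r cosθ + √(L² − r² sin²θ), so v = −rω sinθ·[1 + r cosθ/√(L² − r² sin²θ)].
With r = 0.0875 m, L = 0.2335 m, θ = 89.6°: √(L² − r² sin²θ) = 0.21649 m.
v = −0.0875·11.21·0.99998·[1 + 0.0875·0.00698/0.21649] = -0.98318 m/s.
|v| = 0.98318 m/s.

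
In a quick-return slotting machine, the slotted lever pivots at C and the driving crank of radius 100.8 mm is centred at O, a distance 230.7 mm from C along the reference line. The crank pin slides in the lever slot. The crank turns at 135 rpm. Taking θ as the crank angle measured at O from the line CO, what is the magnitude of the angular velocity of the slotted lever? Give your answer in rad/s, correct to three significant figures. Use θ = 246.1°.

ω = 14.14 rad/s (from 135 rpm).
Crank pin A relative to C: A = (d + r cosθ, r sinθ); lever angle φ = atan2(r sinθ, d + r cosθ).
Differentiating tanφ: φ̇ = rω(d cosθ + r)/(d² + r² + 2dr cosθ).
d² + r² + 2dr cosθ = |CA|² = 0.0445404 m²;  d cosθ + r = +0.0073338 m.
|ω_lever| = |0.1008·14.14·+0.0073338| / 0.0445404 = 0.23464 rad/s.

0.235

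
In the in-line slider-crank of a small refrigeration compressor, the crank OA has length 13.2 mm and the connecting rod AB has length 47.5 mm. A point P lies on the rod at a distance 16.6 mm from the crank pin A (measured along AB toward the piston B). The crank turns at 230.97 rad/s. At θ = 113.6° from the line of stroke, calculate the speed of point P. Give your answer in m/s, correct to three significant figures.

ω = 231 rad/s.  Crank-pin speed |V_A| = rω = 3.0488 m/s, perpendicular to OA.
Rod angle: sinφ = −(r/L) sinθ ⇒ φ = -14.753°; ω_rod = −rω cosθ/√(L²−r²sin²θ) = +26.573 rad/s.
V_P = V_A + ω_rod × AP, with AP = 0.0166 m along the rod.
Components: V_Px = −rω sinθ − a·ω_rod·sinφ = -2.6815 m/s;  V_Py = rω cosθ + a·ω_rod·cosφ = -0.79402 m/s.
|V_P| = √(V_Px² + V_Py²) = 2.7966 m/s.

2.80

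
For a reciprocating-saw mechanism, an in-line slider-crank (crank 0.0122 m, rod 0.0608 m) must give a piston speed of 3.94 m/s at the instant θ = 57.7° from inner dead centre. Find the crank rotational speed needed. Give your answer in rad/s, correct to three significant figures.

For an in-line slider-crank, |v_piston| = rω|sinθ|·[1 + r cosθ/√(L² − r² sin²θ)].
With r = 0.0122 m, L = 0.0608 m, θ = 57.7°: the bracketed kinematic factor |dx/dθ| = 0.011434 m.
ω = v/|dx/dθ| = 3.94/0.011434 = 344.58 rad/s.

345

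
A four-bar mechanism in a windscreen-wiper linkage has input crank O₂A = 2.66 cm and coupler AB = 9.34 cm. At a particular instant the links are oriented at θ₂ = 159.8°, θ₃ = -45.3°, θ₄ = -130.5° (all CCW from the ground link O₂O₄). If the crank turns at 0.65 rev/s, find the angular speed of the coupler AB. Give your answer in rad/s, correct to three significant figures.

1.09

ω₂ = 4.084 rad/s (from 0.65 rev/s).
Differentiating the loop-closure r₂e^{iθ₂}+r₃e^{iθ₃}=r₁+r₄e^{iθ₄} gives r₂ω₂e^{iθ₂}+r₃ω₃e^{iθ₃}=r₄ω₄e^{iθ₄}.
Eliminating the other unknown: ω₃ = r₂ω₂ sin(θ₄−θ₂) / [r₃ sin(θ₃−θ₄)].
Numerator sine = +0.93789; denominator sine = +0.99649.
Result = 0.0266·4.084·(+0.93789) / (0.0934·(+0.99649)) = +1.0947 rad/s; magnitude 1.0947 rad/s.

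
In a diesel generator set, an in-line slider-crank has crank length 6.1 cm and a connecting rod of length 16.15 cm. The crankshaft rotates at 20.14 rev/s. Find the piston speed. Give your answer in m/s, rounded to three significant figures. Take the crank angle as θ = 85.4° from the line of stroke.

7.95

ω = 2π·20.1 = 126.5 rad/s
For an in-line slider-crank, x = r cosθ + √(L² − r² sin²θ), so v = −rω sinθ·[1 + r cosθ/√(L² − r² sin²θ)].
With r = 0.061 m, L = 0.1615 m, θ = 85.4°: √(L² − r² sin²θ) = 0.14962 m.
v = −0.061·126.5·0.99678·[1 + 0.061·0.08020/0.14962] = -7.9459 m/s.
|v| = 7.9459 m/s.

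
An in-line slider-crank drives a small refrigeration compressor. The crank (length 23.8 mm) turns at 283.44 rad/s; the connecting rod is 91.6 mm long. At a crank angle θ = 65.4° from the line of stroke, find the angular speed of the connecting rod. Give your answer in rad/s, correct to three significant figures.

31.6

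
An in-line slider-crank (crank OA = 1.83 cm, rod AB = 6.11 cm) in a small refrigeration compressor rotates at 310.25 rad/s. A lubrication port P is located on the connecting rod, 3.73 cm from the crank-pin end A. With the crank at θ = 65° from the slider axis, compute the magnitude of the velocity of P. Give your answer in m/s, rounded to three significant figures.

5.64

ω = 310.2 rad/s.  Crank-pin speed |V_A| = rω = 5.6776 m/s, perpendicular to OA.
Rod angle: sinφ = −(r/L) sinθ ⇒ φ = -15.750°; ω_rod = −rω cosθ/√(L²−r²sin²θ) = -40.803 rad/s.
V_P = V_A + ω_rod × AP, with AP = 0.0373 m along the rod.
Components: V_Px = −rω sinθ − a·ω_rod·sinφ = -5.5588 m/s;  V_Py = rω cosθ + a·ω_rod·cosφ = +0.93465 m/s.
|V_P| = √(V_Px² + V_Py²) = 5.6368 m/s.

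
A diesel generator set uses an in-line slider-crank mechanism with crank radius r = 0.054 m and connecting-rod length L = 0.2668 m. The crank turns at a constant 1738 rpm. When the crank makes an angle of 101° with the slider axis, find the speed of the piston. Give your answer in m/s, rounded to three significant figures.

9.27

ω = 2π·1738/60 = 182 rad/s
For an in-line slider-crank, x = r cosθ + √(L² − r² sin²θ), so v = −rω sinθ·[1 + r cosθ/√(L² − r² sin²θ)].
With r = 0.054 m, L = 0.2668 m, θ = 101°: √(L² − r² sin²θ) = 0.26148 m.
v = −0.054·182·0.98163·[1 + 0.054·-0.19081/0.26148] = -9.2674 m/s.
|v| = 9.2674 m/s.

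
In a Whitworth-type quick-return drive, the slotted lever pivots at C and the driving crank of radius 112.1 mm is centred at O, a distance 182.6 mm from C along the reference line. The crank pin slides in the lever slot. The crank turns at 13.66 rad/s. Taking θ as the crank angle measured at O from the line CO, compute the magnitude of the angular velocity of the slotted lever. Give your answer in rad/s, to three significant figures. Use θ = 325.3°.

5.05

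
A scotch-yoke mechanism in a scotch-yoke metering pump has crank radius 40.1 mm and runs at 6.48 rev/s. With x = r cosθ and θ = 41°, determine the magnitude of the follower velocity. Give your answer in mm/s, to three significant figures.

1070

ω = 40.72 rad/s (from 6.48 rev/s).
x = r cosθ ⇒ ẋ = −rω sinθ.
|v| = rω|sinθ| = 0.0401·40.72·|sin 41°| = 1.0711 m/s = 1071.1 mm/s.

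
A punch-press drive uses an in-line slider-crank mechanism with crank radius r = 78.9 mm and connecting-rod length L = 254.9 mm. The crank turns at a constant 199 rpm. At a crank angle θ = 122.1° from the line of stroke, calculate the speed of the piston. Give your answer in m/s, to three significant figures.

1.16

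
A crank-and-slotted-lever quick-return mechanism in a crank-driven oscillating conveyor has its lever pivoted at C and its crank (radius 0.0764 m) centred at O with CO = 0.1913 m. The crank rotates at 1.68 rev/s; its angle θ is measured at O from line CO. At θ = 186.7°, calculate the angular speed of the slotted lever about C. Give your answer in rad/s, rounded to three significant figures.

6.84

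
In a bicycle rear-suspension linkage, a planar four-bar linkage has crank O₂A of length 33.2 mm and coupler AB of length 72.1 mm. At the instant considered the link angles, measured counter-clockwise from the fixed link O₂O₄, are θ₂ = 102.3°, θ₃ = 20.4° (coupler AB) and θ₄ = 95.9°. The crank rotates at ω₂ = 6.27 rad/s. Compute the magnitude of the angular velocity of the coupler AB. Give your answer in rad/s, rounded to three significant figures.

0.332

ω₂ = 6.27 rad/s
Differentiating the loop-closure r₂e^{iθ₂}+r₃e^{iθ₃}=r₁+r₄e^{iθ₄} gives r₂ω₂e^{iθ₂}+r₃ω₃e^{iθ₃}=r₄ω₄e^{iθ₄}.
Eliminating the other unknown: ω₃ = r₂ω₂ sin(θ₄−θ₂) / [r₃ sin(θ₃−θ₄)].
Numerator sine = -0.11147; denominator sine = -0.96815.
Result = 0.0332·6.27·(-0.11147) / (0.0721·(-0.96815)) = +0.33242 rad/s; magnitude 0.33242 rad/s.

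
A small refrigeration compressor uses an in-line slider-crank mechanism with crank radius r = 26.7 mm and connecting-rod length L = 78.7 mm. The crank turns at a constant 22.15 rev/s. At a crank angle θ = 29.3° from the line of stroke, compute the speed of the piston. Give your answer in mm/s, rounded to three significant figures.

2360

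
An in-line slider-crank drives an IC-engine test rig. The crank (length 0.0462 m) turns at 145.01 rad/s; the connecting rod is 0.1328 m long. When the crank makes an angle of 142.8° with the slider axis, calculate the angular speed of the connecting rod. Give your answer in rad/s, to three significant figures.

41.1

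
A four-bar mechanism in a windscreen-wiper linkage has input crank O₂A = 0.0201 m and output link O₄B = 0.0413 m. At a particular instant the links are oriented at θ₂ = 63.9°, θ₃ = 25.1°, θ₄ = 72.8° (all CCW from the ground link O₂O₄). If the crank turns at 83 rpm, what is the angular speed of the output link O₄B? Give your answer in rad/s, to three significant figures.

3.58

ω₂ = 8.692 rad/s (from 83 rpm).
Differentiating the loop-closure r₂e^{iθ₂}+r₃e^{iθ₃}=r₁+r₄e^{iθ₄} gives r₂ω₂e^{iθ₂}+r₃ω₃e^{iθ₃}=r₄ω₄e^{iθ₄}.
Eliminating the other unknown: ω₄ = r₂ω₂ sin(θ₂−θ₃) / [r₄ sin(θ₄−θ₃)].
Numerator sine = +0.62660; denominator sine = +0.73963.
Result = 0.0201·8.692·(+0.62660) / (0.0413·(+0.73963)) = +3.5837 rad/s; magnitude 3.5837 rad/s.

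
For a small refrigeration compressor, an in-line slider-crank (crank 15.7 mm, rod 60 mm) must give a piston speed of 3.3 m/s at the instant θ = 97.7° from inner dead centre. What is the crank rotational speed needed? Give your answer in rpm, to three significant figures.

For an in-line slider-crank, |v_piston| = rω|sinθ|·[1 + r cosθ/√(L² − r² sin²θ)].
With r = 0.0157 m, L = 0.06 m, θ = 97.7°: the bracketed kinematic factor |dx/dθ| = 0.014994 m.
ω = v/|dx/dθ| = 3.3/0.014994 = 220.09 rad/s.
N = 60ω/(2π) = 2101.7 rpm.

2100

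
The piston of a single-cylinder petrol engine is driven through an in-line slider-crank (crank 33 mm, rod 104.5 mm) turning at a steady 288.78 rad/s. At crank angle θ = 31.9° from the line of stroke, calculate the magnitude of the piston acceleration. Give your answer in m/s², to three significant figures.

ω = 288.8 rad/s
x(θ) = r cosθ + √(L² − r² sin²θ); with ω constant, a = ω²·d²x/dθ².
d²x/dθ² = −r cosθ − r²(cos2θ)/√u − r⁴ sin²2θ/(4u^{3/2}),  u = L² − r² sin²θ = 0.0106161 m².
Substituting r = 0.033 m, L = 0.1045 m, θ = 31.9°: d²x/dθ² = -0.032901 m.
a = ω²·d²x/dθ² = (288.8)²·(-0.032901) = -2743.7 m/s²;  |a| = 2743.7 m/s².

2740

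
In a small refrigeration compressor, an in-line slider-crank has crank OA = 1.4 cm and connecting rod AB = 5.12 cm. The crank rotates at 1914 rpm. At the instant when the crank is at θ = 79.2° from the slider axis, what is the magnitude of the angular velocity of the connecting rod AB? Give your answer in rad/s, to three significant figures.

ω = 200.4 rad/s (converted from 1914 rpm).
The rod makes angle φ with the slider axis where L sinφ = r sinθ; differentiating, L cosφ·φ̇ = r ω cosθ.
L cosφ = √(L² − r² sin²θ) = 0.049319 m.
|ω_rod| = r ω |cosθ| / √(L² − r² sin²θ) = 0.014·200.4·0.18738/0.049319 = 10.661 rad/s.

10.7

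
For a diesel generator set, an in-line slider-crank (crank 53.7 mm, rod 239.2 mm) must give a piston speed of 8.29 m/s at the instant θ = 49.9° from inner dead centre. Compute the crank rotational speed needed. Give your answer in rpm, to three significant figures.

1680

For an in-line slider-crank, |v_piston| = rω|sinθ|·[1 + r cosθ/√(L² − r² sin²θ)].
With r = 0.0537 m, L = 0.2392 m, θ = 49.9°: the bracketed kinematic factor |dx/dθ| = 0.047106 m.
ω = v/|dx/dθ| = 8.29/0.047106 = 175.99 rad/s.
N = 60ω/(2π) = 1680.6 rpm.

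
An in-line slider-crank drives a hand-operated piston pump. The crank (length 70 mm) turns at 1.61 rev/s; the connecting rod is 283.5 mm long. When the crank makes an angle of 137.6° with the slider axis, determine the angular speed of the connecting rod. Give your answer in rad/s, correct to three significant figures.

1.87

ω = 10.12 rad/s (converted from 1.61 rev/s).
The rod makes angle φ with the slider axis where L sinφ = r sinθ; differentiating, L cosφ·φ̇ = r ω cosθ.
L cosφ = √(L² − r² sin²θ) = 0.27954 m.
|ω_rod| = r ω |cosθ| / √(L² − r² sin²θ) = 0.07·10.12·0.73846/0.27954 = 1.8706 rad/s.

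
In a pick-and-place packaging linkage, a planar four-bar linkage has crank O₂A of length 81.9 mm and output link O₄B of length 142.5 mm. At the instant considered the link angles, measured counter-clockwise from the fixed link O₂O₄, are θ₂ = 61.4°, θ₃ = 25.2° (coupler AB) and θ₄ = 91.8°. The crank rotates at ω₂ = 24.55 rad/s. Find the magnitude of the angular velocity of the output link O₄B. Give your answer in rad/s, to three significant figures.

ω₂ = 24.55 rad/s
Differentiating the loop-closure r₂e^{iθ₂}+r₃e^{iθ₃}=r₁+r₄e^{iθ₄} gives r₂ω₂e^{iθ₂}+r₃ω₃e^{iθ₃}=r₄ω₄e^{iθ₄}.
Eliminating the other unknown: ω₄ = r₂ω₂ sin(θ₂−θ₃) / [r₄ sin(θ₄−θ₃)].
Numerator sine = +0.59061; denominator sine = +0.91775.
Result = 0.0819·24.55·(+0.59061) / (0.1425·(+0.91775)) = +9.0801 rad/s; magnitude 9.0801 rad/s.

9.08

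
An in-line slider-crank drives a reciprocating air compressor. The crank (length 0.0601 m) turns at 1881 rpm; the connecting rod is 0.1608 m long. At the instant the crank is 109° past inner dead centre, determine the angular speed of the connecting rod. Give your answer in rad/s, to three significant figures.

25.6

ω = 197 rad/s (converted from 1881 rpm).
The rod makes angle φ with the slider axis where L sinφ = r sinθ; differentiating, L cosφ·φ̇ = r ω cosθ.
L cosφ = √(L² − r² sin²θ) = 0.15042 m.
|ω_rod| = r ω |cosθ| / √(L² − r² sin²θ) = 0.0601·197·0.32557/0.15042 = 25.622 rad/s.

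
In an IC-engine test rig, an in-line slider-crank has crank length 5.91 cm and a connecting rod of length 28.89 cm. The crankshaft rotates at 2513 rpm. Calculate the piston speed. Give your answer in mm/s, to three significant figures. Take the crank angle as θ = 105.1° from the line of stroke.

14200

ω = 2π·2513/60 = 263.2 rad/s
For an in-line slider-crank, x = r cosθ + √(L² − r² sin²θ), so v = −rω sinθ·[1 + r cosθ/√(L² − r² sin²θ)].
With r = 0.0591 m, L = 0.2889 m, θ = 105.1°: √(L² − r² sin²θ) = 0.28321 m.
v = −0.0591·263.2·0.96547·[1 + 0.0591·-0.26050/0.28321] = -14.2 m/s.
|v| = 14.2 m/s = 14200 mm/s.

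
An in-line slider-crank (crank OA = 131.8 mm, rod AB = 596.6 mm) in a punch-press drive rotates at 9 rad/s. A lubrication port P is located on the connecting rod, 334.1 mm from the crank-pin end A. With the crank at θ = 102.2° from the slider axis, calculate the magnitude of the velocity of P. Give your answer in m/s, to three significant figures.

ω = 9 rad/s.  Crank-pin speed |V_A| = rω = 1.1862 m/s, perpendicular to OA.
Rod angle: sinφ = −(r/L) sinθ ⇒ φ = -12.470°; ω_rod = −rω cosθ/√(L²−r²sin²θ) = +0.43032 rad/s.
V_P = V_A + ω_rod × AP, with AP = 0.3341 m along the rod.
Components: V_Px = −rω sinθ − a·ω_rod·sinφ = -1.1284 m/s;  V_Py = rω cosθ + a·ω_rod·cosφ = -0.11029 m/s.
|V_P| = √(V_Px² + V_Py²) = 1.1337 m/s.

1.13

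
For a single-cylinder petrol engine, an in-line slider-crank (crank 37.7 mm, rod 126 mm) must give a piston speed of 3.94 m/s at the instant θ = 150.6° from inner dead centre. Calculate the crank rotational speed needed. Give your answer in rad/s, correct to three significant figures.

289

For an in-line slider-crank, |v_piston| = rω|sinθ|·[1 + r cosθ/√(L² − r² sin²θ)].
With r = 0.0377 m, L = 0.126 m, θ = 150.6°: the bracketed kinematic factor |dx/dθ| = 0.01363 m.
ω = v/|dx/dθ| = 3.94/0.01363 = 289.07 rad/s.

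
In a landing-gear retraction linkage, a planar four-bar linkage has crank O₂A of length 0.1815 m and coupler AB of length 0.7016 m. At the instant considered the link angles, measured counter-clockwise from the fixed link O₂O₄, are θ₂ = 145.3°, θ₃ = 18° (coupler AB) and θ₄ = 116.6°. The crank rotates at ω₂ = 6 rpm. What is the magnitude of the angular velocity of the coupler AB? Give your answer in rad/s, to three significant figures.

0.0789

ω₂ = 0.6283 rad/s (from 6 rpm).
Differentiating the loop-closure r₂e^{iθ₂}+r₃e^{iθ₃}=r₁+r₄e^{iθ₄} gives r₂ω₂e^{iθ₂}+r₃ω₃e^{iθ₃}=r₄ω₄e^{iθ₄}.
Eliminating the other unknown: ω₃ = r₂ω₂ sin(θ₄−θ₂) / [r₃ sin(θ₃−θ₄)].
Numerator sine = -0.48022; denominator sine = -0.98876.
Result = 0.1815·0.6283·(-0.48022) / (0.7016·(-0.98876)) = +0.078944 rad/s; magnitude 0.078944 rad/s.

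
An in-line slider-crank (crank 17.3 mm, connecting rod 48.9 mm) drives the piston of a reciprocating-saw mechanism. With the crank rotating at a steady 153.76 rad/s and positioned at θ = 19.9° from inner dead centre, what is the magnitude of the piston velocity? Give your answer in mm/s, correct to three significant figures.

1210

ω = 153.8 rad/s
For an in-line slider-crank, x = r cosθ + √(L² − r² sin²θ), so v = −rω sinθ·[1 + r cosθ/√(L² − r² sin²θ)].
With r = 0.0173 m, L = 0.0489 m, θ = 19.9°: √(L² − r² sin²θ) = 0.048544 m.
v = −0.0173·153.8·0.34038·[1 + 0.0173·0.94029/0.048544] = -1.2088 m/s.
|v| = 1.2088 m/s = 1208.8 mm/s.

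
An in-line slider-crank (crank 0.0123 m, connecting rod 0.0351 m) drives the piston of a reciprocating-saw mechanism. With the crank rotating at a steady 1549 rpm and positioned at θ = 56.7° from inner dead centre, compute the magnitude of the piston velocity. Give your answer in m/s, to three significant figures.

ω = 2π·1549/60 = 162.2 rad/s
For an in-line slider-crank, x = r cosθ + √(L² − r² sin²θ), so v = −rω sinθ·[1 + r cosθ/√(L² − r² sin²θ)].
With r = 0.0123 m, L = 0.0351 m, θ = 56.7°: √(L² − r² sin²θ) = 0.033561 m.
v = −0.0123·162.2·0.83581·[1 + 0.0123·0.54902/0.033561] = -2.0031 m/s.
|v| = 2.0031 m/s.

2.00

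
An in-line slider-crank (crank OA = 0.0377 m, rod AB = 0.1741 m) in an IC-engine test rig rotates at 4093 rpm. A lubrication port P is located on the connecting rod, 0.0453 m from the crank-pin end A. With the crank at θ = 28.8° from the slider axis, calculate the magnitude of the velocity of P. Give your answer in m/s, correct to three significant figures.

ω = 428.6 rad/s.  Crank-pin speed |V_A| = rω = 16.159 m/s, perpendicular to OA.
Rod angle: sinφ = −(r/L) sinθ ⇒ φ = -5.988°; ω_rod = −rω cosθ/√(L²−r²sin²θ) = -81.78 rad/s.
V_P = V_A + ω_rod × AP, with AP = 0.0453 m along the rod.
Components: V_Px = −rω sinθ − a·ω_rod·sinφ = -8.1711 m/s;  V_Py = rω cosθ + a·ω_rod·cosφ = +10.476 m/s.
|V_P| = √(V_Px² + V_Py²) = 13.286 m/s.

13.3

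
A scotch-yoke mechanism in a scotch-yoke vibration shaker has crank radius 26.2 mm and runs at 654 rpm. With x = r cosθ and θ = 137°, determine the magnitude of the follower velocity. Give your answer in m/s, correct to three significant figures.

ω = 68.49 rad/s (from 654 rpm).
x = r cosθ ⇒ ẋ = −rω sinθ.
|v| = rω|sinθ| = 0.0262·68.49·|sin 137°| = 1.2237 m/s.

1.22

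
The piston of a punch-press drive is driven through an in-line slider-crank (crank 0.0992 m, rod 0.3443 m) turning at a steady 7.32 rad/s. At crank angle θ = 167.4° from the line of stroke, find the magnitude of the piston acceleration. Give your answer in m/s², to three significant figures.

3.79

ω = 7.32 rad/s
x(θ) = r cosθ + √(L² − r² sin²θ); with ω constant, a = ω²·d²x/dθ².
d²x/dθ² = −r cosθ − r²(cos2θ)/√u − r⁴ sin²2θ/(4u^{3/2}),  u = L² − r² sin²θ = 0.118074 m².
Substituting r = 0.0992 m, L = 0.3443 m, θ = 167.4°: d²x/dθ² = +0.07079 m.
a = ω²·d²x/dθ² = (7.32)²·(+0.07079) = +3.7931 m/s²;  |a| = 3.7931 m/s².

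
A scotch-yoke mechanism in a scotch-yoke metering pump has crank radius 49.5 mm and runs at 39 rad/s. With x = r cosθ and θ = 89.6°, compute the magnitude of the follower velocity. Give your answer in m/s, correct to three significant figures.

ω = 39 rad/s
x = r cosθ ⇒ ẋ = −rω sinθ.
|v| = rω|sinθ| = 0.0495·39·|sin 89.6°| = 1.9305 m/s.

1.93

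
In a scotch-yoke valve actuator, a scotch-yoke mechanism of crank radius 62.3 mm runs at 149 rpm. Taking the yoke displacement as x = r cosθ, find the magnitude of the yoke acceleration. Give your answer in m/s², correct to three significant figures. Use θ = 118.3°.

7.19

ω = 15.6 rad/s (from 149 rpm).
x = r cosθ ⇒ ẍ = −rω² cosθ (ω constant).
|a| = rω²|cosθ| = 0.0623·(15.6)²·|cos 118.3°| = 7.1908 m/s².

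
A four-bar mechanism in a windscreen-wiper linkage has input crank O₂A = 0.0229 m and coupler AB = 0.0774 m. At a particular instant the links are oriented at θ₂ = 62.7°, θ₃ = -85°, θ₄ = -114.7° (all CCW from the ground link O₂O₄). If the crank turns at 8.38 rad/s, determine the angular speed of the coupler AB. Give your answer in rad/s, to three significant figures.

0.227

ω₂ = 8.38 rad/s
Differentiating the loop-closure r₂e^{iθ₂}+r₃e^{iθ₃}=r₁+r₄e^{iθ₄} gives r₂ω₂e^{iθ₂}+r₃ω₃e^{iθ₃}=r₄ω₄e^{iθ₄}.
Eliminating the other unknown: ω₃ = r₂ω₂ sin(θ₄−θ₂) / [r₃ sin(θ₃−θ₄)].
Numerator sine = -0.04536; denominator sine = +0.49546.
Result = 0.0229·8.38·(-0.04536) / (0.0774·(+0.49546)) = -0.227 rad/s; magnitude 0.227 rad/s.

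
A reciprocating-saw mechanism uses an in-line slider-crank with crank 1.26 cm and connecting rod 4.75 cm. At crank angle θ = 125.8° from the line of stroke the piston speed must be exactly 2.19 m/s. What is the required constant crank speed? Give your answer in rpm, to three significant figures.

For an in-line slider-crank, |v_piston| = rω|sinθ|·[1 + r cosθ/√(L² − r² sin²θ)].
With r = 0.0126 m, L = 0.0475 m, θ = 125.8°: the bracketed kinematic factor |dx/dθ| = 0.0085957 m.
ω = v/|dx/dθ| = 2.19/0.0085957 = 254.78 rad/s.
N = 60ω/(2π) = 2433 rpm.

2430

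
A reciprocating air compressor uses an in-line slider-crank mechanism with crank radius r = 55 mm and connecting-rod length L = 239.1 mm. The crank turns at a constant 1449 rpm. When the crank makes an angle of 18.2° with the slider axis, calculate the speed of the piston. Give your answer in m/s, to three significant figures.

3.18

ω = 2π·1449/60 = 151.7 rad/s
For an in-line slider-crank, x = r cosθ + √(L² − r² sin²θ), so v = −rω sinθ·[1 + r cosθ/√(L² − r² sin²θ)].
With r = 0.055 m, L = 0.2391 m, θ = 18.2°: √(L² − r² sin²θ) = 0.23848 m.
v = −0.055·151.7·0.31233·[1 + 0.055·0.94997/0.23848] = -3.1777 m/s.
|v| = 3.1777 m/s.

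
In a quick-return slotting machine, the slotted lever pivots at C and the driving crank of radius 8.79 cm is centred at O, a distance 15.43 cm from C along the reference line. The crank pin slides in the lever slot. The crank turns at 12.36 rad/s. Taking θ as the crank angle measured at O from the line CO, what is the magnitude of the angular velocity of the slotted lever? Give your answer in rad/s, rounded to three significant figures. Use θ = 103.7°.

ω = 12.36 rad/s
Crank pin A relative to C: A = (d + r cosθ, r sinθ); lever angle φ = atan2(r sinθ, d + r cosθ).
Differentiating tanφ: φ̇ = rω(d cosθ + r)/(d² + r² + 2dr cosθ).
d² + r² + 2dr cosθ = |CA|² = 0.0251104 m²;  d cosθ + r = +0.051356 m.
|ω_lever| = |0.0879·12.36·+0.051356| / 0.0251104 = 2.222 rad/s.

2.22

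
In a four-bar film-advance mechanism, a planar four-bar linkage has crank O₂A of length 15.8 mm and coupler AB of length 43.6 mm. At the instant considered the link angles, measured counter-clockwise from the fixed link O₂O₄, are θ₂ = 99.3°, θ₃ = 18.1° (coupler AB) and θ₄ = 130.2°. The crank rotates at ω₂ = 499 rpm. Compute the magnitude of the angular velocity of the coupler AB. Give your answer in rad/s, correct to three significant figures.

ω₂ = 52.26 rad/s (from 499 rpm).
Differentiating the loop-closure r₂e^{iθ₂}+r₃e^{iθ₃}=r₁+r₄e^{iθ₄} gives r₂ω₂e^{iθ₂}+r₃ω₃e^{iθ₃}=r₄ω₄e^{iθ₄}.
Eliminating the other unknown: ω₃ = r₂ω₂ sin(θ₄−θ₂) / [r₃ sin(θ₃−θ₄)].
Numerator sine = +0.51354; denominator sine = -0.92653.
Result = 0.0158·52.26·(+0.51354) / (0.0436·(-0.92653)) = -10.496 rad/s; magnitude 10.496 rad/s.

10.5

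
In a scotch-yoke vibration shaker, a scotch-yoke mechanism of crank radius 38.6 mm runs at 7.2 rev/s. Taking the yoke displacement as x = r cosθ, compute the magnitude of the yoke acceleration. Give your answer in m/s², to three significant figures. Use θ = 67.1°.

ω = 45.24 rad/s (from 7.2 rev/s).
x = r cosθ ⇒ ẍ = −rω² cosθ (ω constant).
|a| = rω²|cosθ| = 0.0386·(45.24)²·|cos 67.1°| = 30.74 m/s².

30.7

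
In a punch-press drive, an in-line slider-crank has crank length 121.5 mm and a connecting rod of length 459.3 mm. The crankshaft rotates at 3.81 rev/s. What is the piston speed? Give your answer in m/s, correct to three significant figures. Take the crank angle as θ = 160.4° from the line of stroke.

0.732

ω = 2π·3.81 = 23.94 rad/s
For an in-line slider-crank, x = r cosθ + √(L² − r² sin²θ), so v = −rω sinθ·[1 + r cosθ/√(L² − r² sin²θ)].
With r = 0.1215 m, L = 0.4593 m, θ = 160.4°: √(L² − r² sin²θ) = 0.45749 m.
v = −0.1215·23.94·0.33545·[1 + 0.1215·-0.94206/0.45749] = -0.73158 m/s.
|v| = 0.73158 m/s.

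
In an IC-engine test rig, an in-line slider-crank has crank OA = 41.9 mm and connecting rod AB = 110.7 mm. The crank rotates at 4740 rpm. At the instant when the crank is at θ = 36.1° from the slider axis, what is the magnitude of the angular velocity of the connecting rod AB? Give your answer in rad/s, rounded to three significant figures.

ω = 496.4 rad/s (converted from 4740 rpm).
The rod makes angle φ with the slider axis where L sinφ = r sinθ; differentiating, L cosφ·φ̇ = r ω cosθ.
L cosφ = √(L² − r² sin²θ) = 0.10791 m.
|ω_rod| = r ω |cosθ| / √(L² − r² sin²θ) = 0.0419·496.4·0.80799/0.10791 = 155.72 rad/s.

156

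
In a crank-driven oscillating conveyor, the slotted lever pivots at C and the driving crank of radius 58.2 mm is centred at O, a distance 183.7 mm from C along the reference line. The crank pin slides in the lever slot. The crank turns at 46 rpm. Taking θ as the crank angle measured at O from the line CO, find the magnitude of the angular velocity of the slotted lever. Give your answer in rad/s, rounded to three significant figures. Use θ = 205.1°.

1.71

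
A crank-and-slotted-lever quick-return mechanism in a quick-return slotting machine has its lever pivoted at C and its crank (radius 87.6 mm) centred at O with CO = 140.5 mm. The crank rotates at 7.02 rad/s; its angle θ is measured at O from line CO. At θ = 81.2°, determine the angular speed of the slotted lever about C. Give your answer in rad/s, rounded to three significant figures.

2.15

ω = 7.02 rad/s
Crank pin A relative to C: A = (d + r cosθ, r sinθ); lever angle φ = atan2(r sinθ, d + r cosθ).
Differentiating tanφ: φ̇ = rω(d cosθ + r)/(d² + r² + 2dr cosθ).
d² + r² + 2dr cosθ = |CA|² = 0.0311798 m²;  d cosθ + r = +0.10909 m.
|ω_lever| = |0.0876·7.02·+0.10909| / 0.0311798 = 2.1516 rad/s.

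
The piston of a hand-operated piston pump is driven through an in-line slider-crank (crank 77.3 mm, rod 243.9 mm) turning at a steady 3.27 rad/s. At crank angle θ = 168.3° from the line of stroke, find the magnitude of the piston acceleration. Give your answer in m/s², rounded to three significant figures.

0.567

ω = 3.27 rad/s
x(θ) = r cosθ + √(L² − r² sin²θ); with ω constant, a = ω²·d²x/dθ².
d²x/dθ² = −r cosθ − r²(cos2θ)/√u − r⁴ sin²2θ/(4u^{3/2}),  u = L² − r² sin²θ = 0.0592415 m².
Substituting r = 0.0773 m, L = 0.2439 m, θ = 168.3°: d²x/dθ² = +0.053066 m.
a = ω²·d²x/dθ² = (3.27)²·(+0.053066) = +0.56743 m/s²;  |a| = 0.56743 m/s².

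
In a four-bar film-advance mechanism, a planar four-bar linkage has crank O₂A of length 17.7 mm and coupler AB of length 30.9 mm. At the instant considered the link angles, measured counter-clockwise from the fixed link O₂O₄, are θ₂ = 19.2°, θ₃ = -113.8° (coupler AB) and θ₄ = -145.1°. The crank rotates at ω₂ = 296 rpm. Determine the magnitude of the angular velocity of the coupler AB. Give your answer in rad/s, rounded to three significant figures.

9.25

ω₂ = 31 rad/s (from 296 rpm).
Differentiating the loop-closure r₂e^{iθ₂}+r₃e^{iθ₃}=r₁+r₄e^{iθ₄} gives r₂ω₂e^{iθ₂}+r₃ω₃e^{iθ₃}=r₄ω₄e^{iθ₄}.
Eliminating the other unknown: ω₃ = r₂ω₂ sin(θ₄−θ₂) / [r₃ sin(θ₃−θ₄)].
Numerator sine = -0.27060; denominator sine = +0.51952.
Result = 0.0177·31·(-0.27060) / (0.0309·(+0.51952)) = -9.2483 rad/s; magnitude 9.2483 rad/s.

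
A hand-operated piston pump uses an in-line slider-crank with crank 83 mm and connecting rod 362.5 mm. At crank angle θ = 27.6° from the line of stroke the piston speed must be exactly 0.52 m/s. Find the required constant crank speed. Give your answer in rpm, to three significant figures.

107

For an in-line slider-crank, |v_piston| = rω|sinθ|·[1 + r cosθ/√(L² − r² sin²θ)].
With r = 0.083 m, L = 0.3625 m, θ = 27.6°: the bracketed kinematic factor |dx/dθ| = 0.0463 m.
ω = v/|dx/dθ| = 0.52/0.0463 = 11.231 rad/s.
N = 60ω/(2π) = 107.25 rpm.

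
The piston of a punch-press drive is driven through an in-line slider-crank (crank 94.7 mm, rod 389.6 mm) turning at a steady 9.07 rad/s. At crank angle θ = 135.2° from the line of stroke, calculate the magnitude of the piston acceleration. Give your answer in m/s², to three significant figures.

ω = 9.07 rad/s
x(θ) = r cosθ + √(L² − r² sin²θ); with ω constant, a = ω²·d²x/dθ².
d²x/dθ² = −r cosθ − r²(cos2θ)/√u − r⁴ sin²2θ/(4u^{3/2}),  u = L² − r² sin²θ = 0.147335 m².
Substituting r = 0.0947 m, L = 0.3896 m, θ = 135.2°: d²x/dθ² = +0.066678 m.
a = ω²·d²x/dθ² = (9.07)²·(+0.066678) = +5.4852 m/s²;  |a| = 5.4852 m/s².

5.49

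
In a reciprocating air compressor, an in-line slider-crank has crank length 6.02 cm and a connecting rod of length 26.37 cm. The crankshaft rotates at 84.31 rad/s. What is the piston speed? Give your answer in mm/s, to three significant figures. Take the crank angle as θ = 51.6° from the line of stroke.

ω = 84.31 rad/s
For an in-line slider-crank, x = r cosθ + √(L² − r² sin²θ), so v = −rω sinθ·[1 + r cosθ/√(L² − r² sin²θ)].
With r = 0.0602 m, L = 0.2637 m, θ = 51.6°: √(L² − r² sin²θ) = 0.25945 m.
v = −0.0602·84.31·0.78369·[1 + 0.0602·0.62115/0.25945] = -4.5509 m/s.
|v| = 4.5509 m/s = 4550.9 mm/s.

4550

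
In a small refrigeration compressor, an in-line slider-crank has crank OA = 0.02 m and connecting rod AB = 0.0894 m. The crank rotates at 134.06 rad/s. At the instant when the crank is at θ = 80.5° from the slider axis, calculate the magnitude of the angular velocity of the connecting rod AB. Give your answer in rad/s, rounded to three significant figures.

ω = 134.1 rad/s
The rod makes angle φ with the slider axis where L sinφ = r sinθ; differentiating, L cosφ·φ̇ = r ω cosθ.
L cosφ = √(L² − r² sin²θ) = 0.087197 m.
|ω_rod| = r ω |cosθ| / √(L² − r² sin²θ) = 0.02·134.1·0.16505/0.087197 = 5.075 rad/s.

5.08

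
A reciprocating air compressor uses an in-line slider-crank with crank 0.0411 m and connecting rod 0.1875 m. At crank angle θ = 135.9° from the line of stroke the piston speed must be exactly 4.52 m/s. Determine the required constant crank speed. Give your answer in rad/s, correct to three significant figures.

188

For an in-line slider-crank, |v_piston| = rω|sinθ|·[1 + r cosθ/√(L² − r² sin²θ)].
With r = 0.0411 m, L = 0.1875 m, θ = 135.9°: the bracketed kinematic factor |dx/dθ| = 0.024046 m.
ω = v/|dx/dθ| = 4.52/0.024046 = 187.97 rad/s.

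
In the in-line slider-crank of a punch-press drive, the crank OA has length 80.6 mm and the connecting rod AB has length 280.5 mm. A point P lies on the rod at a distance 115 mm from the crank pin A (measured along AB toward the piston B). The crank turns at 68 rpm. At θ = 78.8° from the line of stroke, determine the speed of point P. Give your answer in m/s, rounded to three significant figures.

0.580

ω = 7.121 rad/s.  Crank-pin speed |V_A| = rω = 0.57395 m/s, perpendicular to OA.
Rod angle: sinφ = −(r/L) sinθ ⇒ φ = -16.372°; ω_rod = −rω cosθ/√(L²−r²sin²θ) = -0.41423 rad/s.
V_P = V_A + ω_rod × AP, with AP = 0.115 m along the rod.
Components: V_Px = −rω sinθ − a·ω_rod·sinφ = -0.57644 m/s;  V_Py = rω cosθ + a·ω_rod·cosφ = +0.065775 m/s.
|V_P| = √(V_Px² + V_Py²) = 0.58019 m/s.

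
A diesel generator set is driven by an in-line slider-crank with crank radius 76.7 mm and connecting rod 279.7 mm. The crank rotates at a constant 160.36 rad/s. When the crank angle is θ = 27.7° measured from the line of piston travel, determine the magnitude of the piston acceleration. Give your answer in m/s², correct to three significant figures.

ω = 160.4 rad/s
x(θ) = r cosθ + √(L² − r² sin²θ); with ω constant, a = ω²·d²x/dθ².
d²x/dθ² = −r cosθ − r²(cos2θ)/√u − r⁴ sin²2θ/(4u^{3/2}),  u = L² − r² sin²θ = 0.0769609 m².
Substituting r = 0.0767 m, L = 0.2797 m, θ = 27.7°: d²x/dθ² = -0.080226 m.
a = ω²·d²x/dθ² = (160.4)²·(-0.080226) = -2063 m/s²;  |a| = 2063 m/s².

2060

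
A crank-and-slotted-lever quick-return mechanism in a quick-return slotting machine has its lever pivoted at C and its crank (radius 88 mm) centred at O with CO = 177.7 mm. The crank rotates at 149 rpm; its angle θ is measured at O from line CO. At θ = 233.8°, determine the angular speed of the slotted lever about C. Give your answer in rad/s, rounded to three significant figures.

1.12

ω = 15.6 rad/s (from 149 rpm).
Crank pin A relative to C: A = (d + r cosθ, r sinθ); lever angle φ = atan2(r sinθ, d + r cosθ).
Differentiating tanφ: φ̇ = rω(d cosθ + r)/(d² + r² + 2dr cosθ).
d² + r² + 2dr cosθ = |CA|² = 0.02085 m²;  d cosθ + r = -0.016951 m.
|ω_lever| = |0.088·15.6·-0.016951| / 0.02085 = 1.1163 rad/s.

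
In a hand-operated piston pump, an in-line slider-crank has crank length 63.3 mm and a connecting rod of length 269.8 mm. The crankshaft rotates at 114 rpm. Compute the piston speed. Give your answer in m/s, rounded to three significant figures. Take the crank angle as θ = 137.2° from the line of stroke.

0.424

ω = 2π·114/60 = 11.94 rad/s
For an in-line slider-crank, x = r cosθ + √(L² − r² sin²θ), so v = −rω sinθ·[1 + r cosθ/√(L² − r² sin²θ)].
With r = 0.0633 m, L = 0.2698 m, θ = 137.2°: √(L² − r² sin²θ) = 0.26635 m.
v = −0.0633·11.94·0.67944·[1 + 0.0633·-0.73373/0.26635] = -0.42391 m/s.
|v| = 0.42391 m/s.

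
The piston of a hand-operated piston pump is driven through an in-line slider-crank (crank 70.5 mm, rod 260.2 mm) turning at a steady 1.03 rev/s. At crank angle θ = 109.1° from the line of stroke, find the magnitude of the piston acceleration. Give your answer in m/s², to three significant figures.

1.61

ω = 2π·1.03 = 6.472 rad/s
x(θ) = r cosθ + √(L² − r² sin²θ); with ω constant, a = ω²·d²x/dθ².
d²x/dθ² = −r cosθ − r²(cos2θ)/√u − r⁴ sin²2θ/(4u^{3/2}),  u = L² − r² sin²θ = 0.063266 m².
Substituting r = 0.0705 m, L = 0.2602 m, θ = 109.1°: d²x/dθ² = +0.038449 m.
a = ω²·d²x/dθ² = (6.472)²·(+0.038449) = +1.6104 m/s²;  |a| = 1.6104 m/s².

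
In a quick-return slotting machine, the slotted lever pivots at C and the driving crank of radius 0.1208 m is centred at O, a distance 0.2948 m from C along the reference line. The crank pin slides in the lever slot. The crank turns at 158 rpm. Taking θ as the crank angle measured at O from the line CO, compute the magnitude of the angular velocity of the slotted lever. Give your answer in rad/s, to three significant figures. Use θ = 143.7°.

ω = 16.55 rad/s (from 158 rpm).
Crank pin A relative to C: A = (d + r cosθ, r sinθ); lever angle φ = atan2(r sinθ, d + r cosθ).
Differentiating tanφ: φ̇ = rω(d cosθ + r)/(d² + r² + 2dr cosθ).
d² + r² + 2dr cosθ = |CA|² = 0.0440985 m²;  d cosθ + r = -0.11679 m.
|ω_lever| = |0.1208·16.55·-0.11679| / 0.0440985 = 5.2933 rad/s.

5.29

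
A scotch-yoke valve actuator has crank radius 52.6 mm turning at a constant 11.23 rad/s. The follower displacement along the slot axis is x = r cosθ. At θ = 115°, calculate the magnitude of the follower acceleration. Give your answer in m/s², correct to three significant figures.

ω = 11.23 rad/s
x = r cosθ ⇒ ẍ = −rω² cosθ (ω constant).
|a| = rω²|cosθ| = 0.0526·(11.23)²·|cos 115°| = 2.8035 m/s².

2.80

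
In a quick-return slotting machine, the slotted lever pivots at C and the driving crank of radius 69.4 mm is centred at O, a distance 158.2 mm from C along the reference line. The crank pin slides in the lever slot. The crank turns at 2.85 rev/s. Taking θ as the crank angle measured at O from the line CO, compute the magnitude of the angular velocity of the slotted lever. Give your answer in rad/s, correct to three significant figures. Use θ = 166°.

12.2

ω = 17.91 rad/s (from 2.85 rev/s).
Crank pin A relative to C: A = (d + r cosθ, r sinθ); lever angle φ = atan2(r sinθ, d + r cosθ).
Differentiating tanφ: φ̇ = rω(d cosθ + r)/(d² + r² + 2dr cosθ).
d² + r² + 2dr cosθ = |CA|² = 0.00853769 m²;  d cosθ + r = -0.084101 m.
|ω_lever| = |0.0694·17.91·-0.084101| / 0.00853769 = 12.242 rad/s.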